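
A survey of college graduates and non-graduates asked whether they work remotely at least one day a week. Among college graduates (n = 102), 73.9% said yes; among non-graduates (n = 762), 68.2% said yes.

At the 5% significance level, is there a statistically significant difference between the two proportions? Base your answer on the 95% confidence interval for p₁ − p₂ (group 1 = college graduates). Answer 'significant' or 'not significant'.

not significant

The two standard errors are √(0.7390×0.2610/102) = 0.04349 and √(0.6820×0.3180/762) = 0.01687.
Because the samples are independent, SE_diff = √(0.04349² + 0.01687²) = 0.04665.
Using z* = 1.960 for 95%, ME = 1.960 × 0.04665 = 0.09143.
p̂₁ − p̂₂ = 0.0570; interval 0.0570 ± 0.09143 gives (-0.03443, 0.14843).
The interval (-0.03443, 0.14843) contains 0, so the difference is not significant.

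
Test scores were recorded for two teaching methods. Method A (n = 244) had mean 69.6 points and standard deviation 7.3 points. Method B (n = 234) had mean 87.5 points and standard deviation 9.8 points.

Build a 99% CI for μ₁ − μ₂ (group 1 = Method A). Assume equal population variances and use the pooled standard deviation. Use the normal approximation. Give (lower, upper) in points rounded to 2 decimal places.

s_p = √[((n₁−1)s₁² + (n₂−1)s₂²)/(n₁+n₂−2)] = √[(243·7.3² + 233·9.8²)/476] = 8.6149.
SE = 8.6149·√(1/244 + 1/234) = 0.7882.
With z* = 2.576, margin = 2.576 × 0.7882 = 2.0304.
x̄₁ − x̄₂ = 69.6 − 87.5 = -17.9000; interval -17.9000 ± 2.0304 = (-19.93, -15.87).

(-19.93, -15.87)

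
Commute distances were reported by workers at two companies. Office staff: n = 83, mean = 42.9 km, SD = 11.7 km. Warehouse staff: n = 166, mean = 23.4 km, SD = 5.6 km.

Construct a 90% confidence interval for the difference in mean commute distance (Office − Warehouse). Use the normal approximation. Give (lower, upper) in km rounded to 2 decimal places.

Per-group SEs: s₁/√n₁ = 11.7/√83 = 1.2842, s₂/√n₂ = 5.6/√166 = 0.4346.
Unpooled SE of the difference: √(1.64916964 + 0.18887716) = 1.3557.
Margin of error = z* · SE = 1.645 × 1.3557 = 2.2301.
x̄₁ − x̄₂ = 42.9 − 23.4 = 19.5000.
CI: 19.5000 ± 2.2301 = (17.27, 21.73).

(17.27, 21.73)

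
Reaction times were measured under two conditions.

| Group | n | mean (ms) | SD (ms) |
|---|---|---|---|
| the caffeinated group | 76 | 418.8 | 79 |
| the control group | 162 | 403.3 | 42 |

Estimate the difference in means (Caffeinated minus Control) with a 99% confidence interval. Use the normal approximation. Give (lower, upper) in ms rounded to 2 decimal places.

(-9.34, 40.34)

Standard errors of each mean: 79/√76 = 9.0619 and 42/√162 = 3.2998.
SE(x̄₁ − x̄₂) = √(9.0619² + 3.2998²) = 9.6440 for independent samples with unequal variances.
With z* = 2.576, the margin is 2.576 × 9.6440 = 24.8429.
x̄₁ − x̄₂ = 418.8 − 403.3 = 15.5000; the interval is 15.5000 ± 24.8429 = (-9.34, 40.34).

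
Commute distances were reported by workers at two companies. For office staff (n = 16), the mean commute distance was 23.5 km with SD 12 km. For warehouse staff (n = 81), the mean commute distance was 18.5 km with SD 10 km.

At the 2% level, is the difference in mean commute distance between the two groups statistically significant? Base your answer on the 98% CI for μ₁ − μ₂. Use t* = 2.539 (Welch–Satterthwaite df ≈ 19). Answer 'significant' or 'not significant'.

SE₁ = s₁/√n₁ = 12/√16 = 3.0000; SE₂ = 10/√81 = 1.1111.
Independent samples, unequal variances: SE_diff = √(SE₁² + SE₂²) = √(9.0 + 1.23454321) = 3.1991.
t* = 2.539, so margin of error = 2.539 × 3.1991 = 8.1225.
Difference in means = 23.5 − 18.5 = 5.0000.
5.0000 ± 8.1225 → (-3.1225, 13.1225).
The interval (-3.1225, 13.1225) contains 0, so the difference is not significant.

not significant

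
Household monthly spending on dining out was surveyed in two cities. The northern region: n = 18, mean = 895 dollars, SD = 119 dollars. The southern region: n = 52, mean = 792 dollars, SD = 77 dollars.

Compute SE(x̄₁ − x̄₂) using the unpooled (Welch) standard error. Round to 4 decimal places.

Standard errors of each mean: 119/√18 = 28.0486 and 77/√52 = 10.6780.
SE(x̄₁ − x̄₂) = √(28.0486² + 10.6780²) = 30.0124 for independent samples with unequal variances.

30.0124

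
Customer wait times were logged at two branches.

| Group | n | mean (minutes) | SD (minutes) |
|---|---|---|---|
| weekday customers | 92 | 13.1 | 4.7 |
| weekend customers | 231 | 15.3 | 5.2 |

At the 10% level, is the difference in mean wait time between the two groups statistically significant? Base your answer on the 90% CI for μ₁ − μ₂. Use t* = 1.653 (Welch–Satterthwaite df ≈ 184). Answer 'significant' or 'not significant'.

Per-group SEs: s₁/√n₁ = 4.7/√92 = 0.4900, s₂/√n₂ = 5.2/√231 = 0.3421.
Unpooled SE of the difference: √(0.2401 + 0.11703241) = 0.5976.
Margin of error = t* · SE = 1.653 × 0.5976 = 0.9878.
x̄₁ − x̄₂ = 13.1 − 15.3 = -2.2000.
CI: -2.2000 ± 0.9878 = (-3.1878, -1.2122).
The interval (-3.1878, -1.2122) does not contain 0, so the difference is significant.

significant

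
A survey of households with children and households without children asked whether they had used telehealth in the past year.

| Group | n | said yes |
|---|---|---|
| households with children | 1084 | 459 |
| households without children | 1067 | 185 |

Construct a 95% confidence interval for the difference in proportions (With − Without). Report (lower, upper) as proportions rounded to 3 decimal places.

(0.213, 0.287)

First, p̂₁ = 459/1084 = 0.4234; p̂₂ = 185/1067 = 0.1734.
The two standard errors are √(0.4234×0.5766/1084) = 0.01501 and √(0.1734×0.8266/1067) = 0.01159.
Because the samples are independent, SE_diff = √(0.01501² + 0.01159²) = 0.01896.
Using z* = 1.960 for 95%, ME = 1.960 × 0.01896 = 0.03716.
p̂₁ − p̂₂ = 0.2500; interval 0.2500 ± 0.03716 gives (0.213, 0.287).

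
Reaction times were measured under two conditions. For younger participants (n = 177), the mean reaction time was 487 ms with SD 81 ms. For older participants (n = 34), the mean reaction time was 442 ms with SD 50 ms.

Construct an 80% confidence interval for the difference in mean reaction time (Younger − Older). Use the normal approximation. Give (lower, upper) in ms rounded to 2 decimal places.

SE₁ = s₁/√n₁ = 81/√177 = 6.0883; SE₂ = 50/√34 = 8.5749.
Independent samples, unequal variances: SE_diff = √(SE₁² + SE₂²) = √(37.06739689 + 73.52891001) = 10.5165.
z* = 1.282, so margin of error = 1.282 × 10.5165 = 13.4822.
Difference in means = 487 − 442 = 45.0000.
45.0000 ± 13.4822 → (31.52, 58.48).

(31.52, 58.48)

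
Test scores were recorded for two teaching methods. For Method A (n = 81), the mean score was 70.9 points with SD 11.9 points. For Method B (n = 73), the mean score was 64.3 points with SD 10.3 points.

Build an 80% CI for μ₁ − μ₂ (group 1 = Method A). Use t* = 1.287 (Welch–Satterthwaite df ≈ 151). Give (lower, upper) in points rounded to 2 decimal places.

SE₁ = s₁/√n₁ = 11.9/√81 = 1.3222; SE₂ = 10.3/√73 = 1.2055.
Independent samples, unequal variances: SE_diff = √(SE₁² + SE₂²) = √(1.74821284 + 1.45323025) = 1.7893.
t* = 1.287, so margin of error = 1.287 × 1.7893 = 2.3028.
Difference in means = 70.9 − 64.3 = 6.6000.
6.6000 ± 2.3028 → (4.30, 8.90).

(4.30, 8.90)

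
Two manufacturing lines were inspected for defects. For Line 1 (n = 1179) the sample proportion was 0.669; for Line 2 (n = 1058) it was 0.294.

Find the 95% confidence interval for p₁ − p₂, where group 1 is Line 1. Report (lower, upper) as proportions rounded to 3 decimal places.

(0.337, 0.413)

Each SE is √(p̂(1−p̂)/n): √(0.6690·0.3310/1179) = 0.01370 and √(0.2940·0.7060/1058) = 0.01401.
SE(p̂₁ − p̂₂) = √(SE₁² + SE₂²) = √(0.00018769 + 0.0001962801) = 0.01960, since the two samples are independent.
At 95% confidence z* = 1.960; margin = 1.960 × 0.01960 = 0.03842.
The difference is 0.6690 − 0.2940 = 0.3750, so the interval is 0.3750 ± 0.03842 = (0.337, 0.413).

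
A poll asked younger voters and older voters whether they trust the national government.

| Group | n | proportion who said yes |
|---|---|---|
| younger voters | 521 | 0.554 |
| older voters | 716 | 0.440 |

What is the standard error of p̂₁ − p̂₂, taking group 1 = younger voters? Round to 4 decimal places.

SE₁ = √(p̂₁(1−p̂₁)/n₁) = √(0.5540·0.4460/521) = 0.02178; SE₂ = √(0.4400·0.5600/716) = 0.01855.
Independent samples: SE of the difference = √(SE₁² + SE₂²) = √(0.0004743684 + 0.0003441025) = 0.02861.

0.0286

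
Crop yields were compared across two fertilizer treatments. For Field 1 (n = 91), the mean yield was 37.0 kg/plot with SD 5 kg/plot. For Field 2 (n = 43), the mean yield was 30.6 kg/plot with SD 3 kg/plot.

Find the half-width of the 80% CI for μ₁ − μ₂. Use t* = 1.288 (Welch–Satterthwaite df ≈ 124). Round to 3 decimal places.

SE₁ = s₁/√n₁ = 5/√91 = 0.5241; SE₂ = 3/√43 = 0.4575.
Independent samples, unequal variances: SE_diff = √(SE₁² + SE₂²) = √(0.27468081 + 0.20930625) = 0.6957.
t* = 1.288, so margin of error = 1.288 × 0.6957 = 0.8961.

0.896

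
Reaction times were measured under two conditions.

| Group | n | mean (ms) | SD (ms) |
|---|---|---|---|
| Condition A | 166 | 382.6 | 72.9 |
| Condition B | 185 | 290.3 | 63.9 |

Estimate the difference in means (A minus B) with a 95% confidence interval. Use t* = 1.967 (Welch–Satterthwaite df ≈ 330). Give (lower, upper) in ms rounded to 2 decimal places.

(77.83, 106.77)

SE₁ = s₁/√n₁ = 72.9/√166 = 5.6581; SE₂ = 63.9/√185 = 4.6980.
Independent samples, unequal variances: SE_diff = √(SE₁² + SE₂²) = √(32.01409561 + 22.071204) = 7.3543.
t* = 1.967, so margin of error = 1.967 × 7.3543 = 14.4659.
Difference in means = 382.6 − 290.3 = 92.3000.
92.3000 ± 14.4659 → (77.83, 106.77).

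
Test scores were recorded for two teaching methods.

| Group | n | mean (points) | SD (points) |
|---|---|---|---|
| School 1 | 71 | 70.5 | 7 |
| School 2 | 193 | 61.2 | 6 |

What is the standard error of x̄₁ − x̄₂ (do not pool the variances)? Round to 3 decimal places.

0.936

Per-group SEs: s₁/√n₁ = 7/√71 = 0.8307, s₂/√n₂ = 6/√193 = 0.4319.
Unpooled SE of the difference: √(0.69006249 + 0.18653761) = 0.9363.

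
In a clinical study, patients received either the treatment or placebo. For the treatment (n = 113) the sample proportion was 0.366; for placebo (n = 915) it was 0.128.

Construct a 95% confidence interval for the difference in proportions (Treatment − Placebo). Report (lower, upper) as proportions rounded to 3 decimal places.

(0.147, 0.329)

SE₁ = √(p̂₁(1−p̂₁)/n₁) = √(0.3660·0.6340/113) = 0.04532; SE₂ = √(0.1280·0.8720/915) = 0.01104.
Independent samples: SE of the difference = √(SE₁² + SE₂²) = √(0.0020539024 + 0.0001218816) = 0.04665.
z* for 95% confidence is 1.960, so the margin of error is 1.960 × 0.04665 = 0.09143.
Point estimate p̂₁ − p̂₂ = 0.3660 − 0.1280 = 0.2380.
0.2380 ± 0.09143 → (0.147, 0.329).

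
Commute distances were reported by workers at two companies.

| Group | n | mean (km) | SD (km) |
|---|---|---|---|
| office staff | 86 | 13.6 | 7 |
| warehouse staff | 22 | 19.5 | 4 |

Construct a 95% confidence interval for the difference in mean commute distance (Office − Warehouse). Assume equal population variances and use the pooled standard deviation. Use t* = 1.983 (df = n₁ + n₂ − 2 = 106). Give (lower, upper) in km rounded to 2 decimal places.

(-8.99, -2.81)

s_p = √[((n₁−1)s₁² + (n₂−1)s₂²)/(n₁+n₂−2)] = √[(85·7² + 21·4²)/106] = 6.5163.
SE = 6.5163·√(1/86 + 1/22) = 1.5569.
With t* = 1.983, margin = 1.983 × 1.5569 = 3.0873.
x̄₁ − x̄₂ = 13.6 − 19.5 = -5.9000; interval -5.9000 ± 3.0873 = (-8.99, -2.81).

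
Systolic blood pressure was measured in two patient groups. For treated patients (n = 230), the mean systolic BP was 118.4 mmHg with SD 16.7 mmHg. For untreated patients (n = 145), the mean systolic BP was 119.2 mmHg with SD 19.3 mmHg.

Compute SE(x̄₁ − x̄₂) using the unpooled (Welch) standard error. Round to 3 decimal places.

SE₁ = s₁/√n₁ = 16.7/√230 = 1.1012; SE₂ = 19.3/√145 = 1.6028.
Independent samples, unequal variances: SE_diff = √(SE₁² + SE₂²) = √(1.21264144 + 2.56896784) = 1.9446.

1.945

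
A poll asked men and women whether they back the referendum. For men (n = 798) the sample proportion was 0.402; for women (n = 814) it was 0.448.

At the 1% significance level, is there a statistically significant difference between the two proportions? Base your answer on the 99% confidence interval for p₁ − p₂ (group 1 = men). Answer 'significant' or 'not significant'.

Each SE is √(p̂(1−p̂)/n): √(0.4020·0.5980/798) = 0.01736 and √(0.4480·0.5520/814) = 0.01743.
SE(p̂₁ − p̂₂) = √(SE₁² + SE₂²) = √(0.0003013696 + 0.0003038049) = 0.02460, since the two samples are independent.
At 99% confidence z* = 2.576; margin = 2.576 × 0.02460 = 0.06337.
The difference is 0.4020 − 0.4480 = -0.0460, so the interval is -0.0460 ± 0.06337 = (-0.10937, 0.01737).
The interval (-0.10937, 0.01737) contains 0, so the difference is not significant.

not significant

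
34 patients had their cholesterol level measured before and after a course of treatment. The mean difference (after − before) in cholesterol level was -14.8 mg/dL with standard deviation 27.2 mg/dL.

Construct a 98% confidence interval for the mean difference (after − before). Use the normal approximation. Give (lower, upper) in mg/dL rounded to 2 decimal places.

This is a matched-pairs design, so SE = s_d/√n = 27.2/√34 = 4.6648.
Margin = 2.326 × 4.6648 = 10.8503; the interval is -14.8 ± 10.8503 = (-25.65, -3.95).

(-25.65, -3.95)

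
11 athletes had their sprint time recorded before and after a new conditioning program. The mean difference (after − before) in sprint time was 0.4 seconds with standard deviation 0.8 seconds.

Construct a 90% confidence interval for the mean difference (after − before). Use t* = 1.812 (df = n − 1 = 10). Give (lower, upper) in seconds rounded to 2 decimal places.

This is a matched-pairs design, so SE = s_d/√n = 0.8/√11 = 0.2412.
Margin = 1.812 × 0.2412 = 0.4371; the interval is 0.4 ± 0.4371 = (-0.04, 0.84).

(-0.04, 0.84)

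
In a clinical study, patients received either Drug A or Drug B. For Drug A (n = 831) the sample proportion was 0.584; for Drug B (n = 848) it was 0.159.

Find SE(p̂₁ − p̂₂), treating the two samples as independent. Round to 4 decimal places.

Each SE is √(p̂(1−p̂)/n): √(0.5840·0.4160/831) = 0.01710 and √(0.1590·0.8410/848) = 0.01256.
SE(p̂₁ − p̂₂) = √(SE₁² + SE₂²) = √(0.00029241 + 0.0001577536) = 0.02122, since the two samples are independent.

0.0212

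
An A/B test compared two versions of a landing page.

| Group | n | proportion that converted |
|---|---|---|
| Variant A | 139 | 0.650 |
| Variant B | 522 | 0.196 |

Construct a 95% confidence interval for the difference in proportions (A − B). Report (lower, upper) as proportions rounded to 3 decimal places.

Each SE is √(p̂(1−p̂)/n): √(0.6500·0.3500/139) = 0.04046 and √(0.1960·0.8040/522) = 0.01737.
SE(p̂₁ − p̂₂) = √(SE₁² + SE₂²) = √(0.0016370116 + 0.0003017169) = 0.04403, since the two samples are independent.
At 95% confidence z* = 1.960; margin = 1.960 × 0.04403 = 0.08630.
The difference is 0.6500 − 0.1960 = 0.4540, so the interval is 0.4540 ± 0.08630 = (0.368, 0.540).

(0.368, 0.540)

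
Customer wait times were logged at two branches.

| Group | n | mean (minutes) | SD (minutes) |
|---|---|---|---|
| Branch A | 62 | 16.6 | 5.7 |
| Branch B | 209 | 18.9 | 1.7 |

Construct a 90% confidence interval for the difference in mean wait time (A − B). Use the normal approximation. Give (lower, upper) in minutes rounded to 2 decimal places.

SE₁ = s₁/√n₁ = 5.7/√62 = 0.7239; SE₂ = 1.7/√209 = 0.1176.
Independent samples, unequal variances: SE_diff = √(SE₁² + SE₂²) = √(0.52403121 + 0.01382976) = 0.7334.
z* = 1.645, so margin of error = 1.645 × 0.7334 = 1.2064.
Difference in means = 16.6 − 18.9 = -2.3000.
-2.3000 ± 1.2064 → (-3.51, -1.09).

(-3.51, -1.09)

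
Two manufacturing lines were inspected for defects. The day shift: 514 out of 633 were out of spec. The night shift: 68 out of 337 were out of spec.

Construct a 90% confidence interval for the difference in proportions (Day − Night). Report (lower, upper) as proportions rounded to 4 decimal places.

(0.5661, 0.6543)

p̂₁ = 514/633 = 0.8120 and p̂₂ = 68/337 = 0.2018.
SE₁ = √(p̂₁(1−p̂₁)/n₁) = √(0.8120·0.1880/633) = 0.01553; SE₂ = √(0.2018·0.7982/337) = 0.02186.
Independent samples: SE of the difference = √(SE₁² + SE₂²) = √(0.0002411809 + 0.0004778596) = 0.02681.
z* for 90% confidence is 1.645, so the margin of error is 1.645 × 0.02681 = 0.04410.
Point estimate p̂₁ − p̂₂ = 0.8120 − 0.2018 = 0.6102.
0.6102 ± 0.04410 → (0.5661, 0.6543).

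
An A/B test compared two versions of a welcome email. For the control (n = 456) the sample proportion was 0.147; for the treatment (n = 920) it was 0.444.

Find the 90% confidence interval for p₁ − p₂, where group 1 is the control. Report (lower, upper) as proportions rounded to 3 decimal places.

(-0.335, -0.259)

The two standard errors are √(0.1470×0.8530/456) = 0.01658 and √(0.4440×0.5560/920) = 0.01638.
Because the samples are independent, SE_diff = √(0.01658² + 0.01638²) = 0.02331.
Using z* = 1.645 for 90%, ME = 1.645 × 0.02331 = 0.03834.
p̂₁ − p̂₂ = -0.2970; interval -0.2970 ± 0.03834 gives (-0.335, -0.259).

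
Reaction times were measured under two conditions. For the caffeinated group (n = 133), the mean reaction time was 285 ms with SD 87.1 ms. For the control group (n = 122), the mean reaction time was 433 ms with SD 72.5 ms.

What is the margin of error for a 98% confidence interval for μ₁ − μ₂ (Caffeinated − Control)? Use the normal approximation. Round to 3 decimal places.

23.274

Per-group SEs: s₁/√n₁ = 87.1/√133 = 7.5525, s₂/√n₂ = 72.5/√122 = 6.5638.
Unpooled SE of the difference: √(57.04025625 + 43.08347044) = 10.0062.
Margin of error = z* · SE = 2.326 × 10.0062 = 23.2744.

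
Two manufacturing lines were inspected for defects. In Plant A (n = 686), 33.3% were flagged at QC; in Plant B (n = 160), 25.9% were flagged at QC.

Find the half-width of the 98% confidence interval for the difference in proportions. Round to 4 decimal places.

0.0908

The two standard errors are √(0.3330×0.6670/686) = 0.01799 and √(0.2590×0.7410/160) = 0.03463.
Because the samples are independent, SE_diff = √(0.01799² + 0.03463²) = 0.03902.
Using z* = 2.326 for 98%, ME = 2.326 × 0.03902 = 0.09076.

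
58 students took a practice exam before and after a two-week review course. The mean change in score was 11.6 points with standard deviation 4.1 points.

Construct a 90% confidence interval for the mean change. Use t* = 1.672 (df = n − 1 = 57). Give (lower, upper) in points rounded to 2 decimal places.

(10.70, 12.50)

This is a matched-pairs design, so SE = s_d/√n = 4.1/√58 = 0.5384.
Margin = 1.672 × 0.5384 = 0.9002; the interval is 11.6 ± 0.9002 = (10.70, 12.50).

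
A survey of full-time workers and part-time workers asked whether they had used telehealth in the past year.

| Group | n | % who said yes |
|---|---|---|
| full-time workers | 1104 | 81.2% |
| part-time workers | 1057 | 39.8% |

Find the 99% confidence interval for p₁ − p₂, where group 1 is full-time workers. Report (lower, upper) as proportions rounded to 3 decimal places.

(0.365, 0.463)

SE₁ = √(p̂₁(1−p̂₁)/n₁) = √(0.8120·0.1880/1104) = 0.01176; SE₂ = √(0.3980·0.6020/1057) = 0.01506.
Independent samples: SE of the difference = √(SE₁² + SE₂²) = √(0.0001382976 + 0.0002268036) = 0.01911.
z* for 99% confidence is 2.576, so the margin of error is 2.576 × 0.01911 = 0.04923.
Point estimate p̂₁ − p̂₂ = 0.8120 − 0.3980 = 0.4140.
0.4140 ± 0.04923 → (0.365, 0.463).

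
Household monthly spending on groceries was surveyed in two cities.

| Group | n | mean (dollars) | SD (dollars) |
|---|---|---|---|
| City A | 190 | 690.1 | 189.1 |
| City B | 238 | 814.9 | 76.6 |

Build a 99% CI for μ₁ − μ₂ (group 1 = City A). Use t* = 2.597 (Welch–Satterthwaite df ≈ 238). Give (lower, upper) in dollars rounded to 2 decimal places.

Per-group SEs: s₁/√n₁ = 189.1/√190 = 13.7188, s₂/√n₂ = 76.6/√238 = 4.9652.
Unpooled SE of the difference: √(188.20547344 + 24.65321104) = 14.5897.
Margin of error = t* · SE = 2.597 × 14.5897 = 37.8895.
x̄₁ − x̄₂ = 690.1 − 814.9 = -124.8000.
CI: -124.8000 ± 37.8895 = (-162.69, -86.91).

(-162.69, -86.91)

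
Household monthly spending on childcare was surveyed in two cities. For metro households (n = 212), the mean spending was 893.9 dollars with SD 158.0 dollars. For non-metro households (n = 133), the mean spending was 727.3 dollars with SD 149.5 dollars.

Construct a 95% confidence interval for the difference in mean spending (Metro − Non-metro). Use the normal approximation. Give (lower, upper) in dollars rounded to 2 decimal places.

(133.46, 199.74)

Per-group SEs: s₁/√n₁ = 158.0/√212 = 10.8515, s₂/√n₂ = 149.5/√133 = 12.9633.
Unpooled SE of the difference: √(117.75505225 + 168.04714689) = 16.9057.
Margin of error = z* · SE = 1.960 × 16.9057 = 33.1352.
x̄₁ − x̄₂ = 893.9 − 727.3 = 166.6000.
CI: 166.6000 ± 33.1352 = (133.46, 199.74).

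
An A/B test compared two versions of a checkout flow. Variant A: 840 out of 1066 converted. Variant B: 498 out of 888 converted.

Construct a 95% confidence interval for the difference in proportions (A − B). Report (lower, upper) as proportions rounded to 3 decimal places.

(0.186, 0.268)

p̂₁ = 840/1066 = 0.7880 and p̂₂ = 498/888 = 0.5608.
SE₁ = √(p̂₁(1−p̂₁)/n₁) = √(0.7880·0.2120/1066) = 0.01252; SE₂ = √(0.5608·0.4392/888) = 0.01665.
Independent samples: SE of the difference = √(SE₁² + SE₂²) = √(0.0001567504 + 0.0002772225) = 0.02083.
z* for 95% confidence is 1.960, so the margin of error is 1.960 × 0.02083 = 0.04083.
Point estimate p̂₁ − p̂₂ = 0.7880 − 0.5608 = 0.2272.
0.2272 ± 0.04083 → (0.186, 0.268).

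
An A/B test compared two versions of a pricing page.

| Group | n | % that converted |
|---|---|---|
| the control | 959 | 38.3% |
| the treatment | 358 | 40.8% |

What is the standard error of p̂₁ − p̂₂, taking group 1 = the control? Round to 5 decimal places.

Each SE is √(p̂(1−p̂)/n): √(0.3830·0.6170/959) = 0.01570 and √(0.4080·0.5920/358) = 0.02597.
SE(p̂₁ − p̂₂) = √(SE₁² + SE₂²) = √(0.00024649 + 0.0006744409) = 0.03035, since the two samples are independent.

0.03035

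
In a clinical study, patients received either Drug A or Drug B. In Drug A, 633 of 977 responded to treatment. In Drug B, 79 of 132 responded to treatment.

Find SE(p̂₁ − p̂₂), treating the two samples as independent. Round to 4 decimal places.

0.0453

p̂₁ = 633/977 = 0.6479 and p̂₂ = 79/132 = 0.5985.
SE₁ = √(p̂₁(1−p̂₁)/n₁) = √(0.6479·0.3521/977) = 0.01528; SE₂ = √(0.5985·0.4015/132) = 0.04267.
Independent samples: SE of the difference = √(SE₁² + SE₂²) = √(0.0002334784 + 0.0018207289) = 0.04532.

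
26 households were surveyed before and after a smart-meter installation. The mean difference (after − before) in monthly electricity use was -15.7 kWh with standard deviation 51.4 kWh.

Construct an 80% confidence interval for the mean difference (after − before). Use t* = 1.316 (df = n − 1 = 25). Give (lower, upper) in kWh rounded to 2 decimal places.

(-28.97, -2.43)

This is a matched-pairs design, so SE = s_d/√n = 51.4/√26 = 10.0804.
Margin = 1.316 × 10.0804 = 13.2658; the interval is -15.7 ± 13.2658 = (-28.97, -2.43).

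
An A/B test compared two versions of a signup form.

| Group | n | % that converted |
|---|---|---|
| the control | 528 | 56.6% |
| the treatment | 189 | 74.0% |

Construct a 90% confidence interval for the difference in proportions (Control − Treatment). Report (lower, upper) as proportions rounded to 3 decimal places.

(-0.237, -0.111)

Each SE is √(p̂(1−p̂)/n): √(0.5660·0.4340/528) = 0.02157 and √(0.7400·0.2600/189) = 0.03191.
SE(p̂₁ − p̂₂) = √(SE₁² + SE₂²) = √(0.0004652649 + 0.0010182481) = 0.03852, since the two samples are independent.
At 90% confidence z* = 1.645; margin = 1.645 × 0.03852 = 0.06337.
The difference is 0.5660 − 0.7400 = -0.1740, so the interval is -0.1740 ± 0.06337 = (-0.237, -0.111).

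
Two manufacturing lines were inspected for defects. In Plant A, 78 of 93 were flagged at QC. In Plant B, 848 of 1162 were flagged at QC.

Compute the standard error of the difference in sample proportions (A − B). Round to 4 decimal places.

Sample proportions: 78/93 = 0.8387, 848/1162 = 0.7298.
Each SE is √(p̂(1−p̂)/n): √(0.8387·0.1613/93) = 0.03814 and √(0.7298·0.2702/1162) = 0.01303.
SE(p̂₁ − p̂₂) = √(SE₁² + SE₂²) = √(0.0014546596 + 0.0001697809) = 0.04030, since the two samples are independent.

0.0403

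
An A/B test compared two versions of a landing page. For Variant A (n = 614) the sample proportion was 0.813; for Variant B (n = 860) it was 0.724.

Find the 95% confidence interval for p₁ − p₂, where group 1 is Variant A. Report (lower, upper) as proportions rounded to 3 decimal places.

The two standard errors are √(0.8130×0.1870/614) = 0.01574 and √(0.7240×0.2760/860) = 0.01524.
Because the samples are independent, SE_diff = √(0.01574² + 0.01524²) = 0.02191.
Using z* = 1.960 for 95%, ME = 1.960 × 0.02191 = 0.04294.
p̂₁ − p̂₂ = 0.0890; interval 0.0890 ± 0.04294 gives (0.046, 0.132).

(0.046, 0.132)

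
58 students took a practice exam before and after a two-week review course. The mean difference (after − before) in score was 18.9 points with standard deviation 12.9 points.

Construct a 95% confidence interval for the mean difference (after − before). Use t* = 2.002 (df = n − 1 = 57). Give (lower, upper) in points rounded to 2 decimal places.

(15.51, 22.29)

Paired design: SE = s_d/√n = 12.9/√58 = 1.6939.
t* = 2.002; margin of error = 2.002 × 1.6939 = 3.3912.
18.9 ± 3.3912 → (15.51, 22.29).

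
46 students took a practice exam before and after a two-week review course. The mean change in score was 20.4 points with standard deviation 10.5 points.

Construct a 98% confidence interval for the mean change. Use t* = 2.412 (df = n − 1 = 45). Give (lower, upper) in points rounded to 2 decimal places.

Paired design: SE = s_d/√n = 10.5/√46 = 1.5481.
t* = 2.412; margin of error = 2.412 × 1.5481 = 3.7340.
20.4 ± 3.7340 → (16.67, 24.13).

(16.67, 24.13)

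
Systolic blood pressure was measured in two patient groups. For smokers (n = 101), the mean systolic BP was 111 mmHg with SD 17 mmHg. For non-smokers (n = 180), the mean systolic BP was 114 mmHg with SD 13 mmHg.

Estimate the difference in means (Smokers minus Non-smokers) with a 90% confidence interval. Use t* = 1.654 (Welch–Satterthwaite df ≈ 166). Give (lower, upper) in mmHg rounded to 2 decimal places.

(-6.22, 0.22)

Standard errors of each mean: 17/√101 = 1.6916 and 13/√180 = 0.9690.
SE(x̄₁ − x̄₂) = √(1.6916² + 0.9690²) = 1.9495 for independent samples with unequal variances.
With t* = 1.654, the margin is 1.654 × 1.9495 = 3.2245.
x̄₁ − x̄₂ = 111 − 114 = -3.0000; the interval is -3.0000 ± 3.2245 = (-6.22, 0.22).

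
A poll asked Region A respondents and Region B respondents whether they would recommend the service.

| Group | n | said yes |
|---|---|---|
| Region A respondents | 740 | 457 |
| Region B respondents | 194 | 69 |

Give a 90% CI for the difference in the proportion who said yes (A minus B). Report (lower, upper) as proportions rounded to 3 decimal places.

p̂₁ = 457/740 = 0.6176 and p̂₂ = 69/194 = 0.3557.
SE₁ = √(p̂₁(1−p̂₁)/n₁) = √(0.6176·0.3824/740) = 0.01786; SE₂ = √(0.3557·0.6443/194) = 0.03437.
Independent samples: SE of the difference = √(SE₁² + SE₂²) = √(0.0003189796 + 0.0011812969) = 0.03873.
z* for 90% confidence is 1.645, so the margin of error is 1.645 × 0.03873 = 0.06371.
Point estimate p̂₁ − p̂₂ = 0.6176 − 0.3557 = 0.2619.
0.2619 ± 0.06371 → (0.198, 0.326).

(0.198, 0.326)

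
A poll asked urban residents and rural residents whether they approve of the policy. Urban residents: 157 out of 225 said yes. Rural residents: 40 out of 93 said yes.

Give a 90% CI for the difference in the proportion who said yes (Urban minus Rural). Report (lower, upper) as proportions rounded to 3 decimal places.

(0.169, 0.366)

Sample proportions: 157/225 = 0.6978, 40/93 = 0.4301.
Each SE is √(p̂(1−p̂)/n): √(0.6978·0.3022/225) = 0.03061 and √(0.4301·0.5699/93) = 0.05134.
SE(p̂₁ − p̂₂) = √(SE₁² + SE₂²) = √(0.0009369721 + 0.0026357956) = 0.05977, since the two samples are independent.
At 90% confidence z* = 1.645; margin = 1.645 × 0.05977 = 0.09832.
The difference is 0.6978 − 0.4301 = 0.2677, so the interval is 0.2677 ± 0.09832 = (0.169, 0.366).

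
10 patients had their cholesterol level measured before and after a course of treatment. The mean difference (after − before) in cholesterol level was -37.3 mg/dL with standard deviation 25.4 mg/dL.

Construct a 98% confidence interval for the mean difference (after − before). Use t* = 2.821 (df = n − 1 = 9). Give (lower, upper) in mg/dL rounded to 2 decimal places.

(-59.96, -14.64)

This is a matched-pairs design, so SE = s_d/√n = 25.4/√10 = 8.0322.
Margin = 2.821 × 8.0322 = 22.6588; the interval is -37.3 ± 22.6588 = (-59.96, -14.64).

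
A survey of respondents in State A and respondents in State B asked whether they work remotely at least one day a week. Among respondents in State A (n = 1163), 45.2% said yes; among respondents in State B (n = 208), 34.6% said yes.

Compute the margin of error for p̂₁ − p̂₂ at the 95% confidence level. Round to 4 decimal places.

SE₁ = √(p̂₁(1−p̂₁)/n₁) = √(0.4520·0.5480/1163) = 0.01459; SE₂ = √(0.3460·0.6540/208) = 0.03298.
Independent samples: SE of the difference = √(SE₁² + SE₂²) = √(0.0002128681 + 0.0010876804) = 0.03606.
z* for 95% confidence is 1.960, so the margin of error is 1.960 × 0.03606 = 0.07068.

0.0707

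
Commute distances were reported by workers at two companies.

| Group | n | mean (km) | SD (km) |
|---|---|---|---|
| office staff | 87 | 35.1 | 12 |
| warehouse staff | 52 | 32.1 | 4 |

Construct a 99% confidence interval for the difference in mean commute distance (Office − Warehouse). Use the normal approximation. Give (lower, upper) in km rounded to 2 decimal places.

(-0.61, 6.61)

Standard errors of each mean: 12/√87 = 1.2865 and 4/√52 = 0.5547.
SE(x̄₁ − x̄₂) = √(1.2865² + 0.5547²) = 1.4010 for independent samples with unequal variances.
With z* = 2.576, the margin is 2.576 × 1.4010 = 3.6090.
x̄₁ − x̄₂ = 35.1 − 32.1 = 3.0000; the interval is 3.0000 ± 3.6090 = (-0.61, 6.61).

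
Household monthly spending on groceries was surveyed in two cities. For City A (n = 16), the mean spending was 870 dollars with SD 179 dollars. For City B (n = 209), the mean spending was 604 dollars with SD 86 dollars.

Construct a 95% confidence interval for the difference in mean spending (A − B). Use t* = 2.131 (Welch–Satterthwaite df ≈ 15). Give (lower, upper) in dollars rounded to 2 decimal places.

Per-group SEs: s₁/√n₁ = 179/√16 = 44.7500, s₂/√n₂ = 86/√209 = 5.9487.
Unpooled SE of the difference: √(2002.5625 + 35.38703169) = 45.1437.
Margin of error = t* · SE = 2.131 × 45.1437 = 96.2012.
x̄₁ − x̄₂ = 870 − 604 = 266.0000.
CI: 266.0000 ± 96.2012 = (169.80, 362.20).

(169.80, 362.20)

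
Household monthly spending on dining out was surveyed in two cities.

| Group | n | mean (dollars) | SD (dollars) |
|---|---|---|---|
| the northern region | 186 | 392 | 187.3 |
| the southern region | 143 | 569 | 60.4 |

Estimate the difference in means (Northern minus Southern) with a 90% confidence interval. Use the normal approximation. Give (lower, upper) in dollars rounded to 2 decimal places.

(-201.07, -152.93)

SE₁ = s₁/√n₁ = 187.3/√186 = 13.7335; SE₂ = 60.4/√143 = 5.0509.
Independent samples, unequal variances: SE_diff = √(SE₁² + SE₂²) = √(188.60902225 + 25.51159081) = 14.6329.
z* = 1.645, so margin of error = 1.645 × 14.6329 = 24.0711.
Difference in means = 392 − 569 = -177.0000.
-177.0000 ± 24.0711 → (-201.07, -152.93).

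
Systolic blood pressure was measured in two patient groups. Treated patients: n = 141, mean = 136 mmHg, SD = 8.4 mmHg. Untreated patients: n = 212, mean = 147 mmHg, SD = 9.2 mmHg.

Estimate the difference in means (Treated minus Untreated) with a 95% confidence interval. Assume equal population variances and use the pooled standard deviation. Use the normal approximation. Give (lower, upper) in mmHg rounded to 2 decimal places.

s_p = √[((n₁−1)s₁² + (n₂−1)s₂²)/(n₁+n₂−2)] = √[(140·8.4² + 211·9.2²)/351] = 8.8895.
SE = 8.8895·√(1/141 + 1/212) = 0.9660.
With z* = 1.960, margin = 1.960 × 0.9660 = 1.8934.
x̄₁ − x̄₂ = 136 − 147 = -11.0000; interval -11.0000 ± 1.8934 = (-12.89, -9.11).

(-12.89, -9.11)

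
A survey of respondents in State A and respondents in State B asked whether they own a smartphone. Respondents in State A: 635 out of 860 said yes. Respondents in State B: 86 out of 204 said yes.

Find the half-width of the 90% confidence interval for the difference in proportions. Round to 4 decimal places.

0.0620

p̂₁ = 635/860 = 0.7384 and p̂₂ = 86/204 = 0.4216.
SE₁ = √(p̂₁(1−p̂₁)/n₁) = √(0.7384·0.2616/860) = 0.01499; SE₂ = √(0.4216·0.5784/204) = 0.03457.
Independent samples: SE of the difference = √(SE₁² + SE₂²) = √(0.0002247001 + 0.0011950849) = 0.03768.
z* for 90% confidence is 1.645, so the margin of error is 1.645 × 0.03768 = 0.06198.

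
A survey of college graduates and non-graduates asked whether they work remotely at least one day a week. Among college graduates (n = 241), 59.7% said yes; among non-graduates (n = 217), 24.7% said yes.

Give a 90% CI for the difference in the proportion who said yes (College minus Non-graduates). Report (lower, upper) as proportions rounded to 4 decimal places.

(0.2791, 0.4209)

Each SE is √(p̂(1−p̂)/n): √(0.5970·0.4030/241) = 0.03160 and √(0.2470·0.7530/217) = 0.02928.
SE(p̂₁ − p̂₂) = √(SE₁² + SE₂²) = √(0.00099856 + 0.0008573184) = 0.04308, since the two samples are independent.
At 90% confidence z* = 1.645; margin = 1.645 × 0.04308 = 0.07087.
The difference is 0.5970 − 0.2470 = 0.3500, so the interval is 0.3500 ± 0.07087 = (0.2791, 0.4209).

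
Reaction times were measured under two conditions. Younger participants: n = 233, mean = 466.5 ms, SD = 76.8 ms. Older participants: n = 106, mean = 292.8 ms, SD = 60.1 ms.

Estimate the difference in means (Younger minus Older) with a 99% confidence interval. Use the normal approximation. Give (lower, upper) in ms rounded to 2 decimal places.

(153.85, 193.55)

Standard errors of each mean: 76.8/√233 = 5.0313 and 60.1/√106 = 5.8374.
SE(x̄₁ − x̄₂) = √(5.0313² + 5.8374²) = 7.7064 for independent samples with unequal variances.
With z* = 2.576, the margin is 2.576 × 7.7064 = 19.8517.
x̄₁ − x̄₂ = 466.5 − 292.8 = 173.7000; the interval is 173.7000 ± 19.8517 = (153.85, 193.55).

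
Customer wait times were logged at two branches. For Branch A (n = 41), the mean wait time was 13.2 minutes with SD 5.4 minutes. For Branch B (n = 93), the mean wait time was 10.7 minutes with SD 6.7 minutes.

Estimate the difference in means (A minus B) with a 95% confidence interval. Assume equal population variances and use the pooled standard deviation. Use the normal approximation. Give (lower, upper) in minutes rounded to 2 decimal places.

(0.17, 4.83)

s_p = √[((n₁−1)s₁² + (n₂−1)s₂²)/(n₁+n₂−2)] = √[(40·5.4² + 92·6.7²)/132] = 6.3343.
SE = 6.3343·√(1/41 + 1/93) = 1.1875.
With z* = 1.960, margin = 1.960 × 1.1875 = 2.3275.
x̄₁ − x̄₂ = 13.2 − 10.7 = 2.5000; interval 2.5000 ± 2.3275 = (0.17, 4.83).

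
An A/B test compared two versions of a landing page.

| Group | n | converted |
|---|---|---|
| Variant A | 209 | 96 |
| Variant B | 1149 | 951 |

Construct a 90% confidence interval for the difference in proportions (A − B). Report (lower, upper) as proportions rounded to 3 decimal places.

(-0.428, -0.309)

Sample proportions: 96/209 = 0.4593, 951/1149 = 0.8277.
Each SE is √(p̂(1−p̂)/n): √(0.4593·0.5407/209) = 0.03447 and √(0.8277·0.1723/1149) = 0.01114.
SE(p̂₁ − p̂₂) = √(SE₁² + SE₂²) = √(0.0011881809 + 0.0001240996) = 0.03623, since the two samples are independent.
At 90% confidence z* = 1.645; margin = 1.645 × 0.03623 = 0.05960.
The difference is 0.4593 − 0.8277 = -0.3684, so the interval is -0.3684 ± 0.05960 = (-0.428, -0.309).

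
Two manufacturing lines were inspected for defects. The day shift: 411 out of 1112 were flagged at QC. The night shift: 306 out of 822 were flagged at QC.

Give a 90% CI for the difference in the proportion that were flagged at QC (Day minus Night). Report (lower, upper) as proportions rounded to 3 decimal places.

p̂₁ = 411/1112 = 0.3696 and p̂₂ = 306/822 = 0.3723.
SE₁ = √(p̂₁(1−p̂₁)/n₁) = √(0.3696·0.6304/1112) = 0.01448; SE₂ = √(0.3723·0.6277/822) = 0.01686.
Independent samples: SE of the difference = √(SE₁² + SE₂²) = √(0.0002096704 + 0.0002842596) = 0.02222.
z* for 90% confidence is 1.645, so the margin of error is 1.645 × 0.02222 = 0.03655.
Point estimate p̂₁ − p̂₂ = 0.3696 − 0.3723 = -0.0027.
-0.0027 ± 0.03655 → (-0.039, 0.034).

(-0.039, 0.034)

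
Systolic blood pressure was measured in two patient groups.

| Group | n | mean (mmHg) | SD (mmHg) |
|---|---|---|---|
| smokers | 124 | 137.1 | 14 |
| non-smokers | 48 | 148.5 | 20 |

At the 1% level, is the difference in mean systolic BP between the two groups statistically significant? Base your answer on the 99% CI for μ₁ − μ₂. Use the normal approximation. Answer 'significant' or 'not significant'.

significant

SE₁ = s₁/√n₁ = 14/√124 = 1.2572; SE₂ = 20/√48 = 2.8868.
Independent samples, unequal variances: SE_diff = √(SE₁² + SE₂²) = √(1.58055184 + 8.33361424) = 3.1487.
z* = 2.576, so margin of error = 2.576 × 3.1487 = 8.1111.
Difference in means = 137.1 − 148.5 = -11.4000.
-11.4000 ± 8.1111 → (-19.5111, -3.2889).
The interval (-19.5111, -3.2889) does not contain 0, so the difference is significant.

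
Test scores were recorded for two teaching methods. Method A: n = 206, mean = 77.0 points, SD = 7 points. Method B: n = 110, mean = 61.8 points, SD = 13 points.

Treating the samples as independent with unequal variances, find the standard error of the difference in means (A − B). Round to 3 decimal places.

Per-group SEs: s₁/√n₁ = 7/√206 = 0.4877, s₂/√n₂ = 13/√110 = 1.2395.
Unpooled SE of the difference: √(0.23785129 + 1.53636025) = 1.3320.

1.332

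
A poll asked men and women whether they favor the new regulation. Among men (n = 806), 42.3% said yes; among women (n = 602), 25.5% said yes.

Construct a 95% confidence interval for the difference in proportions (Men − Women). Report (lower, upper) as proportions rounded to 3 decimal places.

(0.119, 0.217)

Each SE is √(p̂(1−p̂)/n): √(0.4230·0.5770/806) = 0.01740 and √(0.2550·0.7450/602) = 0.01776.
SE(p̂₁ − p̂₂) = √(SE₁² + SE₂²) = √(0.00030276 + 0.0003154176) = 0.02486, since the two samples are independent.
At 95% confidence z* = 1.960; margin = 1.960 × 0.02486 = 0.04873.
The difference is 0.4230 − 0.2550 = 0.1680, so the interval is 0.1680 ± 0.04873 = (0.119, 0.217).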